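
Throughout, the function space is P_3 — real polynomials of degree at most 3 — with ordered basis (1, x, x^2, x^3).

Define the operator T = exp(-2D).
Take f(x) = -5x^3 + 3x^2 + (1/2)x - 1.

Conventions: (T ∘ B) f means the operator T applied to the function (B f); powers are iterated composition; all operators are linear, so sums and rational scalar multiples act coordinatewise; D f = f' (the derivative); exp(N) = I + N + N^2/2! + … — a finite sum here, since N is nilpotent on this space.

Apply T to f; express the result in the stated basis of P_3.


the image equals g(x) = -5x^3 + 33x^2 - (143/2)x + 50

order-1 term: 30x^2 - 12x - 1
order-2 term: -60x + 12
order-3 term: 40
the series for exp(-2D) f terminates at order 3
exp(-2D) f = -5x^3 + 33x^2 - (143/2)x + 50


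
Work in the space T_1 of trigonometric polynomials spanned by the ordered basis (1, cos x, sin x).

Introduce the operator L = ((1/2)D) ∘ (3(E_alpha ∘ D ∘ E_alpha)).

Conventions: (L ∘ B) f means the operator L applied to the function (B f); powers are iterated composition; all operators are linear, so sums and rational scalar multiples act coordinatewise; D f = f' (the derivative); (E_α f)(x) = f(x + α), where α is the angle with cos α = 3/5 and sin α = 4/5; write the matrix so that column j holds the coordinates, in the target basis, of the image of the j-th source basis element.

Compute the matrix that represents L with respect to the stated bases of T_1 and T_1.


the matrix is [[0, 0, 0]; [0, 21/50, -36/25]; [0, 36/25, 21/50]] (rows listed top to bottom)

image of 1: 0
image of cos x: (21/50)cos x + (36/25)sin x
image of sin x: -(36/25)cos x + (21/50)sin x
each image's coordinates form column j of the matrix


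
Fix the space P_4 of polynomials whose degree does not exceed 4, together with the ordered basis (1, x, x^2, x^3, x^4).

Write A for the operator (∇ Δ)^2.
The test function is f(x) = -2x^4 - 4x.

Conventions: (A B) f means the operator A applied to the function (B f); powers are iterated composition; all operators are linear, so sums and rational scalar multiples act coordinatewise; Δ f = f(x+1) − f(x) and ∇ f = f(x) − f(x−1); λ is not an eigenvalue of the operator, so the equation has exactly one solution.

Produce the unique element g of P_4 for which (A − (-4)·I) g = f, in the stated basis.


write g with unknown coordinates in the stated basis and equate coefficients in (A − (-4)·I) g = f
solving from the highest basis element down gives g = -(1/2)x^4 - x + 3
check: A g = -12
so A g − (-4)·g = -2x^4 - 4x = f ✓

the image equals g(x) = -(1/2)x^4 - x + 3


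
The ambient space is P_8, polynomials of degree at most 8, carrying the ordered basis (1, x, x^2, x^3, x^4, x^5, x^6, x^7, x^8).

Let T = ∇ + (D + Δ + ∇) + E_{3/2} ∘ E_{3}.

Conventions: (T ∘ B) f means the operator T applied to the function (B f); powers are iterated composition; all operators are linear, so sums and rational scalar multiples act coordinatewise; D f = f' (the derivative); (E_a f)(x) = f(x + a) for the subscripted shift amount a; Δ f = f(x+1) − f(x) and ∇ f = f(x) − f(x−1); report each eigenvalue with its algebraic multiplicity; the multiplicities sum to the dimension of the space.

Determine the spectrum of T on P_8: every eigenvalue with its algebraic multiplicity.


λ = 1 (multiplicity 9)

image of 1: 1
image of x: x + 17/2
image of x^2: x^2 + 17x + 77/4
image of x^3: x^3 + (51/2)x^2 + (231/4)x + 753/8
image of x^4: x^4 + 34x^3 + (231/2)x^2 + (753/2)x + 6545/16
image of x^5: x^5 + (85/2)x^4 + (385/2)x^3 + (3765/4)x^2 + (32725/16)x + 59145/32
image of x^6: x^6 + 51x^5 + (1155/4)x^4 + (3765/2)x^3 + (98175/16)x^2 + (177435/16)x + 531377/64
image of x^7: x^7 + (119/2)x^6 + (1617/4)x^5 + (26355/8)x^4 + (229075/16)x^3 + (1242045/32)x^2 + (3719639/64)x + 4783353/128
image of x^8: x^8 + 68x^7 + 539x^6 + 5271x^5 + (229075/8)x^4 + (414015/4)x^3 + (3719639/16)x^2 + (4783353/16)x + 43046465/256
the matrix is upper triangular; its diagonal is (1, 1, 1, 1, 1, 1, 1, 1, 1)
for a triangular matrix the eigenvalues are the diagonal entries, with algebraic multiplicity their repetition count


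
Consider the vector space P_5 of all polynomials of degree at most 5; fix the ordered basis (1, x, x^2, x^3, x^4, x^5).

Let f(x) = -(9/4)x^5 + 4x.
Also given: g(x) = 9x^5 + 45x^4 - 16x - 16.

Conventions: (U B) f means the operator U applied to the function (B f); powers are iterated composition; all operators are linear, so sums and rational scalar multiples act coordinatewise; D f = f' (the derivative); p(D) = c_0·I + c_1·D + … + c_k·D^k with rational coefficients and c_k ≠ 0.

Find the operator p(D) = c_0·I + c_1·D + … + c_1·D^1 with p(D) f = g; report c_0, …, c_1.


D^0 f = -(9/4)x^5 + 4x
D^1 f = -(45/4)x^4 + 4
matching coefficients of g against c_0 f + c_1 Df + … from the top degree down determines the c_i
solution: c_0 = -4, c_1 = -4

p(D) = -4·I − 4·D, i.e. c_0 = -4, c_1 = -4


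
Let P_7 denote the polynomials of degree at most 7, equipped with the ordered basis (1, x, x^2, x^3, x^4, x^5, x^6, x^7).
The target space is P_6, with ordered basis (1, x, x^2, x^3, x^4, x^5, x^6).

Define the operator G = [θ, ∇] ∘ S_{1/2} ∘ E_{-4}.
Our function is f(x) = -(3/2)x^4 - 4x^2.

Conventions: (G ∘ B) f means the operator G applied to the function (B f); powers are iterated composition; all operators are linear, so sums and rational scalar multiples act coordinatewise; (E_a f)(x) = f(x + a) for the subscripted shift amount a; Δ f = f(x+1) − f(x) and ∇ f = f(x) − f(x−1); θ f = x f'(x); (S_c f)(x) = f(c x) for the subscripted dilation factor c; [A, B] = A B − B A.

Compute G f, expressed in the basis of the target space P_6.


E_{-4} f = -(3/2)x^4 + 24x^3 - 148x^2 + 416x - 448
S_{1/2} E_{-4} f = -(3/32)x^4 + 3x^3 - 37x^2 + 208x - 448
∇ (S_{1/2} ∘ E_{-4}) f = -(3/8)x^3 + (153/16)x^2 - (667/8)x + 7939/32
θ ∇ (S_{1/2} ∘ E_{-4}) f = -(9/8)x^3 + (153/8)x^2 - (667/8)x
θ (S_{1/2} ∘ E_{-4}) f = -(3/8)x^4 + 9x^3 - 74x^2 + 208x
∇ θ (S_{1/2} ∘ E_{-4}) f = -(3/2)x^3 + (117/4)x^2 - (353/2)x + 2331/8
[θ, ∇] (S_{1/2} ∘ E_{-4}) f = (3/8)x^3 - (81/8)x^2 + (745/8)x - 2331/8

g(x) = (3/8)x^3 - (81/8)x^2 + (745/8)x - 2331/8


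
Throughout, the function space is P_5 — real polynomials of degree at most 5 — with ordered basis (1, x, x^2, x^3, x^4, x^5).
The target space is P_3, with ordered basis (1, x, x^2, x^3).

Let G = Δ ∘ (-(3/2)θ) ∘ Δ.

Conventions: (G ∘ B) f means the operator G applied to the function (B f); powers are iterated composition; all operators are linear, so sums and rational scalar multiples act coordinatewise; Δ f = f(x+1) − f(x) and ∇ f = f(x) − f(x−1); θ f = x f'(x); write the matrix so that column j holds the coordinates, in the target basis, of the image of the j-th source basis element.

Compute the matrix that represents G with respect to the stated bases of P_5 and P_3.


the matrix is [[0, 0, -3, -27/2, -42, -225/2]; [0, 0, 0, -18, -90, -315]; [0, 0, 0, 0, -54, -315]; [0, 0, 0, 0, 0, -120]] (rows listed top to bottom)

image of 1: 0
image of x: 0
image of x^2: -3
image of x^3: -18x - 27/2
image of x^4: -54x^2 - 90x - 42
image of x^5: -120x^3 - 315x^2 - 315x - 225/2
each image's coordinates form column j of the matrix


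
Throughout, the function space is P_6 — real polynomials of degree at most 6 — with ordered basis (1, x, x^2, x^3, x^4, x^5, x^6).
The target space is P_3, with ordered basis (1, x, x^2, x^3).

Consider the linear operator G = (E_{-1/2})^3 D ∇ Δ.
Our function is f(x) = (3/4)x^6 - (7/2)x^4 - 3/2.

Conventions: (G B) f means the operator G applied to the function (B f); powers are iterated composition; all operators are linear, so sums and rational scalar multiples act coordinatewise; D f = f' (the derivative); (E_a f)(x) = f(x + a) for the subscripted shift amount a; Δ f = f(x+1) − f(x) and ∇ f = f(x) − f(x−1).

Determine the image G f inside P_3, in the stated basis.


the image equals g(x) = 90x^3 - 405x^2 + (1137/2)x - 981/4

Δ f = (9/2)x^5 + (45/4)x^4 + x^3 - (39/4)x^2 - (19/2)x - 11/4
∇ Δ f = (45/2)x^4 - (39/2)x^2 - 11/2
D (∇ Δ) f = 90x^3 - 39x
E_{-1/2} D (∇ Δ) f = 90x^3 - 135x^2 + (57/2)x + 33/4
E_{-1/2} E_{-1/2} D (∇ Δ) f = 90x^3 - 270x^2 + 231x - 51
E_{-1/2} E_{-1/2} E_{-1/2} D (∇ Δ) f = 90x^3 - 405x^2 + (1137/2)x - 981/4


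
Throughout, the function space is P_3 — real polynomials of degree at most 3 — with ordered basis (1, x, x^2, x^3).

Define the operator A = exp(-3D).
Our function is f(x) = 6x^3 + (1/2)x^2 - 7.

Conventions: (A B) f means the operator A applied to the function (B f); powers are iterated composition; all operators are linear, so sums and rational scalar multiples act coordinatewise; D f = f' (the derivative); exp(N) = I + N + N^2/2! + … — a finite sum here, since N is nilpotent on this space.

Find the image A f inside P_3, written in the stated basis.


g(x) = 6x^3 - (107/2)x^2 + 159x - 329/2

order-1 term: -54x^2 - 3x
order-2 term: 162x + 9/2
order-3 term: -162
the series for exp(-3D) f terminates at order 3
exp(-3D) f = 6x^3 - (107/2)x^2 + 159x - 329/2


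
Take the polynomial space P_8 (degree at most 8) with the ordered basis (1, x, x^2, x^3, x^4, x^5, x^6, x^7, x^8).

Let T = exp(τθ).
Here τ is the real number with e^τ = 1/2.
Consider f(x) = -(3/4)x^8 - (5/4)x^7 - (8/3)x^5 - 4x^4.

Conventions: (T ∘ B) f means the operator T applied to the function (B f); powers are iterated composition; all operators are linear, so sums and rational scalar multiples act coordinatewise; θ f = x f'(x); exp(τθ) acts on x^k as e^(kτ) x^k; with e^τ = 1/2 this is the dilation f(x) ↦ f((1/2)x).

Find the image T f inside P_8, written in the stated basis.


exp(τθ) x^k = e^(kτ) x^k; with e^τ = 1/2 this sends x^k to (1/2)^k x^k
x^4 ↦ 1/16 x^4
x^5 ↦ 1/32 x^5
x^7 ↦ 1/128 x^7
x^8 ↦ 1/256 x^8
applying this coordinatewise to f: exp(τθ) f = -(3/1024)x^8 - (5/512)x^7 - (1/12)x^5 - (1/4)x^4

the image equals g(x) = -(3/1024)x^8 - (5/512)x^7 - (1/12)x^5 - (1/4)x^4


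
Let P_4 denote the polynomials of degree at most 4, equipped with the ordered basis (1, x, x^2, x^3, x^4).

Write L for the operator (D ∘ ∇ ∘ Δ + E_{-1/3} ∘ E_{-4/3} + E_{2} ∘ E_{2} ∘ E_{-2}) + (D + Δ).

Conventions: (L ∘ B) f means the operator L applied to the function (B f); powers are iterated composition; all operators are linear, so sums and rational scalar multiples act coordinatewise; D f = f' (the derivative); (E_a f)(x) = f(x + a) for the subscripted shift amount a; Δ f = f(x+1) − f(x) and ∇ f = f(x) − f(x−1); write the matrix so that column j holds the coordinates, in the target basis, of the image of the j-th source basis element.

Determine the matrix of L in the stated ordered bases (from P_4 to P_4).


the matrix is [[2, 7/3, 70/9, 280/27, 2002/81]; [0, 2, 14/3, 70/3, 1120/27]; [0, 0, 2, 7, 140/3]; [0, 0, 0, 2, 28/3]; [0, 0, 0, 0, 2]] (rows listed top to bottom)

image of 1: 2
image of x: 2x + 7/3
image of x^2: 2x^2 + (14/3)x + 70/9
image of x^3: 2x^3 + 7x^2 + (70/3)x + 280/27
image of x^4: 2x^4 + (28/3)x^3 + (140/3)x^2 + (1120/27)x + 2002/81
each image's coordinates form column j of the matrix


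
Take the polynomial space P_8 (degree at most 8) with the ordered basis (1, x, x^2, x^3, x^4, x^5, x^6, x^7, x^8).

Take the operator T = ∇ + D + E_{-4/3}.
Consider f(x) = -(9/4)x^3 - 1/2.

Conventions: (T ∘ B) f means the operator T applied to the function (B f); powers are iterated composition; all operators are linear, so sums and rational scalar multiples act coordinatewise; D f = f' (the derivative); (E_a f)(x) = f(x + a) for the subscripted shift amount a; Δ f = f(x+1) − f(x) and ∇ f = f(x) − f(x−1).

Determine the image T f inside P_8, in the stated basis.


∇ f = -(27/4)x^2 + (27/4)x - 9/4
D f = -(27/4)x^2
E_{-4/3} f = -(9/4)x^3 + 9x^2 - 12x + 29/6
(∇ + D + E_{-4/3}) f = -(9/4)x^3 - (9/2)x^2 - (21/4)x + 31/12

g(x) = -(9/4)x^3 - (9/2)x^2 - (21/4)x + 31/12


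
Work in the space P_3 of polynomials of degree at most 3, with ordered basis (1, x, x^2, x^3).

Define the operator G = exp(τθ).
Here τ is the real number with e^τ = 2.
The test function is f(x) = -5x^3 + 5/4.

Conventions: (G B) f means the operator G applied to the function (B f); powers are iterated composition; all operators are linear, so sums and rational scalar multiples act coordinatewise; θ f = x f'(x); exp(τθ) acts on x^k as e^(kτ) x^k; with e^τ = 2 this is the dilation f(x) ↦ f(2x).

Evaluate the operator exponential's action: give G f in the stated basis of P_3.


exp(τθ) x^k = e^(kτ) x^k; with e^τ = 2 this sends x^k to 2^k x^k
x^3 ↦ 8 x^3
applying this coordinatewise to f: exp(τθ) f = -40x^3 + 5/4

the image equals g(x) = -40x^3 + 5/4


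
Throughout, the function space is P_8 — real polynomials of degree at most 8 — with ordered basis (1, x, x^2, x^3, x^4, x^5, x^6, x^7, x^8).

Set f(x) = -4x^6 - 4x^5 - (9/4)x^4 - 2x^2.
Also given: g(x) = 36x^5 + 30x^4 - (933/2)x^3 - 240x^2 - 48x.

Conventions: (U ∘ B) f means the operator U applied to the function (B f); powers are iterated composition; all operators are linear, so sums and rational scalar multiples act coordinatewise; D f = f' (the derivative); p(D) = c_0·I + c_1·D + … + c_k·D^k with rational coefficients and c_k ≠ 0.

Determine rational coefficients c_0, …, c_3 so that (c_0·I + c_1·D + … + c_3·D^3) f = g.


c_0 = 0, c_1 = -3/2, c_2 = 0, c_3 = 1

D^0 f = -4x^6 - 4x^5 - (9/4)x^4 - 2x^2
D^1 f = -24x^5 - 20x^4 - 9x^3 - 4x
D^2 f = -120x^4 - 80x^3 - 27x^2 - 4
D^3 f = -480x^3 - 240x^2 - 54x
matching coefficients of g against c_0 f + c_1 Df + … from the top degree down determines the c_i
solution: c_0 = 0, c_1 = -3/2, c_2 = 0, c_3 = 1


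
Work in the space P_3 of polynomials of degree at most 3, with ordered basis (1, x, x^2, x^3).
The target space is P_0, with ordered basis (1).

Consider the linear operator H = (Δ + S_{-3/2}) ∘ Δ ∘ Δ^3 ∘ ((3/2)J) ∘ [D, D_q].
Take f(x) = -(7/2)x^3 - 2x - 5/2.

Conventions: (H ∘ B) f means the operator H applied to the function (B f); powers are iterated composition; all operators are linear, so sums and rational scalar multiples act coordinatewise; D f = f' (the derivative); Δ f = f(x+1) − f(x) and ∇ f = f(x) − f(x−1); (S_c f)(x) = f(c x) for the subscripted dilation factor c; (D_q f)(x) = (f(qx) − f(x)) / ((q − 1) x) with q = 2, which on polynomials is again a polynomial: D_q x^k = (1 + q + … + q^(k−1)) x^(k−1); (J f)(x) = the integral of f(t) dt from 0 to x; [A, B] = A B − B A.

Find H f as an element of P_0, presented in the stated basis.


D_q f = -(49/2)x^2 - 2
D D_q f = -49x
D f = -(21/2)x^2 - 2
D_q D f = -(63/2)x
[D, D_q] f = -(35/2)x
J [D, D_q] f = -(35/4)x^2
((3/2)J) [D, D_q] f = -(105/8)x^2
Δ ((3/2)J) [D, D_q] f = -(105/4)x - 105/8
Δ Δ ((3/2)J) [D, D_q] f = -105/4
Δ Δ Δ ((3/2)J) [D, D_q] f = 0
Δ Δ^3 ((3/2)J) [D, D_q] f = 0
Δ Δ Δ^3 ((3/2)J) [D, D_q] f = 0
S_{-3/2} Δ Δ^3 ((3/2)J) [D, D_q] f = 0
(Δ + S_{-3/2}) Δ Δ^3 ((3/2)J) [D, D_q] f = 0

the result is g(x) = 0


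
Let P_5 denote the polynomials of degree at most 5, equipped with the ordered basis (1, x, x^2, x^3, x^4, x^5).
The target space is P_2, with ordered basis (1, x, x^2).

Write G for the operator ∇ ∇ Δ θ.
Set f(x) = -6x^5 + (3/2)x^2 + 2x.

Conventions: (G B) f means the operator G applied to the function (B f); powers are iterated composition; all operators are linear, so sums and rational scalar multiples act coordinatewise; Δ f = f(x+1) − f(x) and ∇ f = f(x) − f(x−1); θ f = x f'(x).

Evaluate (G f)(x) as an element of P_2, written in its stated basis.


θ f = -30x^5 + 3x^2 + 2x
Δ θ f = -150x^4 - 300x^3 - 300x^2 - 144x - 25
∇ Δ θ f = -600x^3 - 300x + 6
∇ (∇ Δ θ) f = -1800x^2 + 1800x - 900

the result is g(x) = -1800x^2 + 1800x - 900


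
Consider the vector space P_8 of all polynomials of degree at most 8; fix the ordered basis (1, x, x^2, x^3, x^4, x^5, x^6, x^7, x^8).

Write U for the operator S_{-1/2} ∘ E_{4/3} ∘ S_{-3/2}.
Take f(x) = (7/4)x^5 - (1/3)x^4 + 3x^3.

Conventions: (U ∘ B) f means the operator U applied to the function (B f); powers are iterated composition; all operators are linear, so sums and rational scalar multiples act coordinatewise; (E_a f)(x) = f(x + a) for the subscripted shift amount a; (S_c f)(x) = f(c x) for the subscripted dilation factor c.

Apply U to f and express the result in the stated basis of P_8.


S_{-3/2} f = -(1701/128)x^5 - (27/16)x^4 - (81/8)x^3
E_{4/3} S_{-3/2} f = -(1701/128)x^5 - (2889/32)x^4 - (2043/8)x^3 - (747/2)x^2 - 280x - 256/3
S_{-1/2} E_{4/3} S_{-3/2} f = (1701/4096)x^5 - (2889/512)x^4 + (2043/64)x^3 - (747/8)x^2 + 140x - 256/3

the image equals g(x) = (1701/4096)x^5 - (2889/512)x^4 + (2043/64)x^3 - (747/8)x^2 + 140x - 256/3


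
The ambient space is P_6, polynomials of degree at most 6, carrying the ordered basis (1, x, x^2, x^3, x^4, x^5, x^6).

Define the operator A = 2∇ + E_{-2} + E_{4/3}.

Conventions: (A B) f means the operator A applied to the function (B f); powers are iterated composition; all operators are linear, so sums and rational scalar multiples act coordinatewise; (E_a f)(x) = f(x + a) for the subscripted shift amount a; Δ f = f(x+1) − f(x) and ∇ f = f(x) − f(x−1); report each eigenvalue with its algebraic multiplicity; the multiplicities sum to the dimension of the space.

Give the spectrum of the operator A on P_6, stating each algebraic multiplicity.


λ = 2 (multiplicity 7)

image of 1: 2
image of x: 2x + 4/3
image of x^2: 2x^2 + (8/3)x + 34/9
image of x^3: 2x^3 + 4x^2 + (34/3)x - 98/27
image of x^4: 2x^4 + (16/3)x^3 + (68/3)x^2 - (392/27)x + 1390/81
image of x^5: 2x^5 + (20/3)x^4 + (340/9)x^3 - (980/27)x^2 + (6950/81)x - 6266/243
image of x^6: 2x^6 + 8x^5 + (170/3)x^4 - (1960/27)x^3 + (6950/27)x^2 - (12532/81)x + 49294/729
the matrix is upper triangular; its diagonal is (2, 2, 2, 2, 2, 2, 2)
for a triangular matrix the eigenvalues are the diagonal entries, with algebraic multiplicity their repetition count


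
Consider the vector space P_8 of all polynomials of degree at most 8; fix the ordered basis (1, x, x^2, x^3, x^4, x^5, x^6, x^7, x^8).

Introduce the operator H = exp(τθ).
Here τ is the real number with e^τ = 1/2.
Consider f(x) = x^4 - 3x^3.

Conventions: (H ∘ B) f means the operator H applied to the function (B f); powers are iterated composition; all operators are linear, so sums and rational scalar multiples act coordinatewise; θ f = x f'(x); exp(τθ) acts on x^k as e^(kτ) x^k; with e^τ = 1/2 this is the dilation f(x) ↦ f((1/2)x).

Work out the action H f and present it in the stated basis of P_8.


g(x) = (1/16)x^4 - (3/8)x^3

exp(τθ) x^k = e^(kτ) x^k; with e^τ = 1/2 this sends x^k to (1/2)^k x^k
x^3 ↦ 1/8 x^3
x^4 ↦ 1/16 x^4
applying this coordinatewise to f: exp(τθ) f = (1/16)x^4 - (3/8)x^3


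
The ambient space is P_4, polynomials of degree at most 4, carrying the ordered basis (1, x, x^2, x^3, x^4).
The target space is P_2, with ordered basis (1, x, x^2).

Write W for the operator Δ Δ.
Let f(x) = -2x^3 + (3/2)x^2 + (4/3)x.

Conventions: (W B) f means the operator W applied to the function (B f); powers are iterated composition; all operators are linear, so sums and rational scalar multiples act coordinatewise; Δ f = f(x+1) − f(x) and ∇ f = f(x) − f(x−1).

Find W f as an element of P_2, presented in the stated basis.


Δ f = -6x^2 - 3x + 5/6
Δ Δ f = -12x - 9

g(x) = -12x - 9


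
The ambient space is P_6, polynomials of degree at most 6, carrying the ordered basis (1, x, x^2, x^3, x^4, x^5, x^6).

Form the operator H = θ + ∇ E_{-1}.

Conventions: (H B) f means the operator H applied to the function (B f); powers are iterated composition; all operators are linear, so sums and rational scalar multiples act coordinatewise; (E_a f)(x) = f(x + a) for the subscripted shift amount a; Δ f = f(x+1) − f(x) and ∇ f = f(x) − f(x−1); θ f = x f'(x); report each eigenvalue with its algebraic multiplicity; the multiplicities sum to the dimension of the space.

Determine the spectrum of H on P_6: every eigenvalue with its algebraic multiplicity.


image of 1: 0
image of x: x + 1
image of x^2: 2x^2 + 2x - 3
image of x^3: 3x^3 + 3x^2 - 9x + 7
image of x^4: 4x^4 + 4x^3 - 18x^2 + 28x - 15
image of x^5: 5x^5 + 5x^4 - 30x^3 + 70x^2 - 75x + 31
image of x^6: 6x^6 + 6x^5 - 45x^4 + 140x^3 - 225x^2 + 186x - 63
the matrix is upper triangular; its diagonal is (0, 1, 2, 3, 4, 5, 6)
for a triangular matrix the eigenvalues are the diagonal entries, with algebraic multiplicity their repetition count

λ = 0 (multiplicity 1), λ = 1 (multiplicity 1), λ = 2 (multiplicity 1), λ = 3 (multiplicity 1), λ = 4 (multiplicity 1), λ = 5 (multiplicity 1), λ = 6 (multiplicity 1)


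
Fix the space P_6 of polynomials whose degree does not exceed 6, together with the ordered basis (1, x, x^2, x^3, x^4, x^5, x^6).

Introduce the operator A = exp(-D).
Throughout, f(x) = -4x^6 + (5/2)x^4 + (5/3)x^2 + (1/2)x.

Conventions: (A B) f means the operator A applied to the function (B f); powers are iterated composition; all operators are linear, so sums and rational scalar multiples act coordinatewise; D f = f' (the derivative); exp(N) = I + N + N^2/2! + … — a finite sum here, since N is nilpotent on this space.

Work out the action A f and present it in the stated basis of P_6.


the result is g(x) = -4x^6 + 24x^5 - (115/2)x^4 + 70x^3 - (130/3)x^2 + (67/6)x - 1/3

order-1 term: 24x^5 - 10x^3 - (10/3)x - 1/2
order-2 term: -60x^4 + 15x^2 + 5/3
order-3 term: 80x^3 - 10x
order-4 term: -60x^2 + 5/2
order-5 term: 24x
order-6 term: -4
the series for exp(-D) f terminates at order 6
exp(-D) f = -4x^6 + 24x^5 - (115/2)x^4 + 70x^3 - (130/3)x^2 + (67/6)x - 1/3


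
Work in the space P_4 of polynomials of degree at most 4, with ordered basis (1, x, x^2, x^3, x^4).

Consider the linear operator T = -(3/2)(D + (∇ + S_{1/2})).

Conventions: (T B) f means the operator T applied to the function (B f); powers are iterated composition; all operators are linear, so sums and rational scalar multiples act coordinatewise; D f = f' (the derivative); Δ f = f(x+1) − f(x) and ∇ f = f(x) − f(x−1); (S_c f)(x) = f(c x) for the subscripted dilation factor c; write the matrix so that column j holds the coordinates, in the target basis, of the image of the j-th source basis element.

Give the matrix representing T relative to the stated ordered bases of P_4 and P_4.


the matrix is [[-3/2, -3, 3/2, -3/2, 3/2]; [0, -3/4, -6, 9/2, -6]; [0, 0, -3/8, -9, 9]; [0, 0, 0, -3/16, -12]; [0, 0, 0, 0, -3/32]] (rows listed top to bottom)

image of 1: -3/2
image of x: -(3/4)x - 3
image of x^2: -(3/8)x^2 - 6x + 3/2
image of x^3: -(3/16)x^3 - 9x^2 + (9/2)x - 3/2
image of x^4: -(3/32)x^4 - 12x^3 + 9x^2 - 6x + 3/2
each image's coordinates form column j of the matrix


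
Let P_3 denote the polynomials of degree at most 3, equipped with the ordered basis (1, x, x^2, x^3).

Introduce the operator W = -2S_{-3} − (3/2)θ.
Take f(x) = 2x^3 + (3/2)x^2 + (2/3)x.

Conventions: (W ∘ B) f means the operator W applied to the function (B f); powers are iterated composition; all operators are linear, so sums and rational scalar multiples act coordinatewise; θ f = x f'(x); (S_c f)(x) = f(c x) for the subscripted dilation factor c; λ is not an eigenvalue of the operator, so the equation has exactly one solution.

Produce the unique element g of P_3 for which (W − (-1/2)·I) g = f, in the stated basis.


write g with unknown coordinates in the stated basis and equate coefficients in (W − (-1/2)·I) g = f
solving from the highest basis element down gives g = (1/25)x^3 - (3/41)x^2 + (2/15)x
check: W g = (99/50)x^3 + (63/41)x^2 + (3/5)x
so W g − (-1/2)·g = 2x^3 + (3/2)x^2 + (2/3)x = f ✓

g(x) = (1/25)x^3 - (3/41)x^2 + (2/15)x


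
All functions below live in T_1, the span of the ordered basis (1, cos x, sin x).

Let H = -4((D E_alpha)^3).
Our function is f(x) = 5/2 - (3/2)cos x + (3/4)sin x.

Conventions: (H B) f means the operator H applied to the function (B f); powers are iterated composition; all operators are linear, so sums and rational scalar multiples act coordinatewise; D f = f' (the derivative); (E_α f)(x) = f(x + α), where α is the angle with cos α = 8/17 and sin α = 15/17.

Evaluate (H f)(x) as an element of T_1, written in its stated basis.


g(x) = -(17634/4913)cos x - (27843/4913)sin x

E_alpha f = 5/2 - (3/68)cos x + (57/34)sin x
D E_alpha f = (57/34)cos x + (3/68)sin x
E_alpha (D E_alpha) f = (957/1156)cos x - (843/578)sin x
D E_alpha (D E_alpha) f = -(843/578)cos x - (957/1156)sin x
E_alpha (D E_alpha) (D E_alpha) f = -(27843/19652)cos x + (8817/9826)sin x
D E_alpha (D E_alpha) (D E_alpha) f = (8817/9826)cos x + (27843/19652)sin x
(-4((D E_alpha)^3)) f = -(17634/4913)cos x - (27843/4913)sin x


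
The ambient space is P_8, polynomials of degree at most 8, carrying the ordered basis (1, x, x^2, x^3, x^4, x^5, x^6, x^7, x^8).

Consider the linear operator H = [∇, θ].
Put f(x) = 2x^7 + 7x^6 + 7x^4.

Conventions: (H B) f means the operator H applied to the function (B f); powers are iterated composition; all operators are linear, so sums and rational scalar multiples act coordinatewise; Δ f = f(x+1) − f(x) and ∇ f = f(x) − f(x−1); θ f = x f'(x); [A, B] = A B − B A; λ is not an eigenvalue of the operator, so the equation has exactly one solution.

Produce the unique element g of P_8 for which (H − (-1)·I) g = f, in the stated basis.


write g with unknown coordinates in the stated basis and equate coefficients in (H − (-1)·I) g = f
solving from the highest basis element down gives g = 2x^7 - 7x^6 + 126x^5 - 1043x^4 + 7392x^3 - 39102x^2 + 137886x - 243124
check: H g = 14x^6 - 126x^5 + 1050x^4 - 7392x^3 + 39102x^2 - 137886x + 243124
so H g − (-1)·g = 2x^7 + 7x^6 + 7x^4 = f ✓

g(x) = 2x^7 - 7x^6 + 126x^5 - 1043x^4 + 7392x^3 - 39102x^2 + 137886x - 243124


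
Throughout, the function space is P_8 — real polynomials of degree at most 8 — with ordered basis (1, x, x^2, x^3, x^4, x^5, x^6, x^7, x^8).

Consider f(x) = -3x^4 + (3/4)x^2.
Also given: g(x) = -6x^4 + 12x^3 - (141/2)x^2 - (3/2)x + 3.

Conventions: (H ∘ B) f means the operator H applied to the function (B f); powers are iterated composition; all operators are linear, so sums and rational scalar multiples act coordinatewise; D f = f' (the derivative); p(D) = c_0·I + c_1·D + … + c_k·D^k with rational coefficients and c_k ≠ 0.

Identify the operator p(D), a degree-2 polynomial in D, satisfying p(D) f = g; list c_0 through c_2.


D^0 f = -3x^4 + (3/4)x^2
D^1 f = -12x^3 + (3/2)x
D^2 f = -36x^2 + 3/2
matching coefficients of g against c_0 f + c_1 Df + … from the top degree down determines the c_i
solution: c_0 = 2, c_1 = -1, c_2 = 2

p(D) = 2·I − D + 2·D^2, i.e. c_0 = 2, c_1 = -1, c_2 = 2


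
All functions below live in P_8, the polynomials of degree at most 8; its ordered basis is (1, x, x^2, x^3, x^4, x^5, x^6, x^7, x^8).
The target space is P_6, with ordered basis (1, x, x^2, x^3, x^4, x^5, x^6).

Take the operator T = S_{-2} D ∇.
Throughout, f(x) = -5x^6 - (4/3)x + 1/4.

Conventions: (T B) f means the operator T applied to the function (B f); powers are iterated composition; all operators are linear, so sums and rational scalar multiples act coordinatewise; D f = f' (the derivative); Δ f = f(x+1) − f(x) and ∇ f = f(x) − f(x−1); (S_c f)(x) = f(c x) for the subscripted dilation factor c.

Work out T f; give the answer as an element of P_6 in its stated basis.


the image equals g(x) = -2400x^4 - 2400x^3 - 1200x^2 - 300x - 30

∇ f = -30x^5 + 75x^4 - 100x^3 + 75x^2 - 30x + 11/3
D ∇ f = -150x^4 + 300x^3 - 300x^2 + 150x - 30
S_{-2} D ∇ f = -2400x^4 - 2400x^3 - 1200x^2 - 300x - 30


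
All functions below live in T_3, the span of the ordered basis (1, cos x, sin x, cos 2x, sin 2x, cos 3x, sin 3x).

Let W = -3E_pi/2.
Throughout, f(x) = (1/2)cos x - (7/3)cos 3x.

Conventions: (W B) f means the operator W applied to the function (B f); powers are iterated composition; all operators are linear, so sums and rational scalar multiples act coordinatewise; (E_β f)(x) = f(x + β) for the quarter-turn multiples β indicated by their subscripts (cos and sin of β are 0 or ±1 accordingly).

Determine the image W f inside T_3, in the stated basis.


E_pi/2 f = -(1/2)sin x - (7/3)sin 3x
(-3E_pi/2) f = (3/2)sin x + 7sin 3x

the image equals g(x) = (3/2)sin x + 7sin 3x


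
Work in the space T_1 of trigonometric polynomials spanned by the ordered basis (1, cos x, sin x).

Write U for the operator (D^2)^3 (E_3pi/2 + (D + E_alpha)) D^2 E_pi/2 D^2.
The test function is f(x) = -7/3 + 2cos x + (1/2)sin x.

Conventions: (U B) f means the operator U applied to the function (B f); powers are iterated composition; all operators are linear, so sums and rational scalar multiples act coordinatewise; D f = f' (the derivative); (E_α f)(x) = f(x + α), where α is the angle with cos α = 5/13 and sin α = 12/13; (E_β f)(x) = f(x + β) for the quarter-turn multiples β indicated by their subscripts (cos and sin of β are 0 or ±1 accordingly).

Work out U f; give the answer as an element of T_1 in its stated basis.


the result is g(x) = (43/26)cos x + (16/13)sin x

D f = (1/2)cos x - 2sin x
D D f = -2cos x - (1/2)sin x
E_pi/2 D^2 f = -(1/2)cos x + 2sin x
D E_pi/2 D^2 f = 2cos x + (1/2)sin x
D D E_pi/2 D^2 f = (1/2)cos x - 2sin x
E_3pi/2 (D^2 E_pi/2 D^2) f = 2cos x + (1/2)sin x
D (D^2 E_pi/2 D^2) f = -2cos x - (1/2)sin x
E_alpha (D^2 E_pi/2 D^2) f = -(43/26)cos x - (16/13)sin x
(D + E_alpha) (D^2 E_pi/2 D^2) f = -(95/26)cos x - (45/26)sin x
(E_3pi/2 + (D + E_alpha)) (D^2 E_pi/2 D^2) f = -(43/26)cos x - (16/13)sin x
D (E_3pi/2 + (D + E_alpha)) (D^2 E_pi/2 D^2) f = -(16/13)cos x + (43/26)sin x
D D (E_3pi/2 + (D + E_alpha)) (D^2 E_pi/2 D^2) f = (43/26)cos x + (16/13)sin x
D D^2 (E_3pi/2 + (D + E_alpha)) (D^2 E_pi/2 D^2) f = (16/13)cos x - (43/26)sin x
D D D^2 (E_3pi/2 + (D + E_alpha)) (D^2 E_pi/2 D^2) f = -(43/26)cos x - (16/13)sin x
D D^2 D^2 (E_3pi/2 + (D + E_alpha)) (D^2 E_pi/2 D^2) f = -(16/13)cos x + (43/26)sin x
D D D^2 D^2 (E_3pi/2 + (D + E_alpha)) (D^2 E_pi/2 D^2) f = (43/26)cos x + (16/13)sin x


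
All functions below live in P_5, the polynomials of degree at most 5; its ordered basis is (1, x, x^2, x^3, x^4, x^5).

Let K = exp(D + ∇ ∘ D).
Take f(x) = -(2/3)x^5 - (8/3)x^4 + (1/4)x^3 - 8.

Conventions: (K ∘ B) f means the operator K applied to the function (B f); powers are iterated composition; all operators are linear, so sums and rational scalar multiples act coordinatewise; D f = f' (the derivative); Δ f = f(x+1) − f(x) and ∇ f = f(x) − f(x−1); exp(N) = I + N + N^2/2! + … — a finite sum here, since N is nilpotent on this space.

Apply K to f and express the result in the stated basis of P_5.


the result is g(x) = -(2/3)x^5 - 6x^4 - (365/12)x^3 - (887/12)x^2 - (1165/12)x - 169/3

order-1 term: -(10/3)x^4 - 24x^3 - (45/4)x^2 + (121/6)x - 97/12
order-2 term: -(20/3)x^3 - 56x^2 - (253/4)x + 169/6
order-3 term: -(20/3)x^2 - (152/3)x - 207/4
order-4 term: -(10/3)x - 16
order-5 term: -2/3
the series for exp(D + ∇ ∘ D) f terminates at order 5
exp(D + ∇ ∘ D) f = -(2/3)x^5 - 6x^4 - (365/12)x^3 - (887/12)x^2 - (1165/12)x - 169/3


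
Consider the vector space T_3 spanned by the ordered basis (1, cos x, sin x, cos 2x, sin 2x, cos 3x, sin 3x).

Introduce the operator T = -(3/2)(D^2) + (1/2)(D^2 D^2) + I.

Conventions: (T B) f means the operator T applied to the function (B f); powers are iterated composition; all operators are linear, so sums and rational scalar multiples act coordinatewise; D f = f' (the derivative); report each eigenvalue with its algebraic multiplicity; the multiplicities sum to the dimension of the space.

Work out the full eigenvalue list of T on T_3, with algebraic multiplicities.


image of 1: 1
image of cos x: 3cos x
image of sin x: 3sin x
image of cos 2x: 15cos 2x
image of sin 2x: 15sin 2x
image of cos 3x: 55cos 3x
image of sin 3x: 55sin 3x
the matrix is diagonal; its diagonal is (1, 3, 3, 15, 15, 55, 55)
for a triangular matrix the eigenvalues are the diagonal entries, with algebraic multiplicity their repetition count

λ = 1 (multiplicity 1), λ = 3 (multiplicity 2), λ = 15 (multiplicity 2), λ = 55 (multiplicity 2)


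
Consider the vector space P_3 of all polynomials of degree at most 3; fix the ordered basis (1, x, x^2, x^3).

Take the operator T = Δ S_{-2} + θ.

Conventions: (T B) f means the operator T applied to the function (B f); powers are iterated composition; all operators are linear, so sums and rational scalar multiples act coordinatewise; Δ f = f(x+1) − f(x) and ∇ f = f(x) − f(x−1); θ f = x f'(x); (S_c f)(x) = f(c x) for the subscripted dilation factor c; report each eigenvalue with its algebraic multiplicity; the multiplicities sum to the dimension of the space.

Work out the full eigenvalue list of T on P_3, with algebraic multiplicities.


image of 1: 0
image of x: x - 2
image of x^2: 2x^2 + 8x + 4
image of x^3: 3x^3 - 24x^2 - 24x - 8
the matrix is upper triangular; its diagonal is (0, 1, 2, 3)
for a triangular matrix the eigenvalues are the diagonal entries, with algebraic multiplicity their repetition count

λ = 0 (multiplicity 1), λ = 1 (multiplicity 1), λ = 2 (multiplicity 1), λ = 3 (multiplicity 1)


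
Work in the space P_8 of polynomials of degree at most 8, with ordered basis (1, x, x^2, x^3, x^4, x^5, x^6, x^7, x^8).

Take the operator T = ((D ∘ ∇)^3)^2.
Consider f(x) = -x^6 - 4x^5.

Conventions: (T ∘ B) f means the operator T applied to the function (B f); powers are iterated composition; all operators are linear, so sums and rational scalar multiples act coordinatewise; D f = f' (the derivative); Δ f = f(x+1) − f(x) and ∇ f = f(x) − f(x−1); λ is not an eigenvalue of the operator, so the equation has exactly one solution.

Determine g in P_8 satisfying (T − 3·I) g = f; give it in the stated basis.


g(x) = (1/3)x^6 + (4/3)x^5

write g with unknown coordinates in the stated basis and equate coefficients in (T − 3·I) g = f
solving from the highest basis element down gives g = (1/3)x^6 + (4/3)x^5
check: T g = 0
so T g − 3·g = -x^6 - 4x^5 = f ✓


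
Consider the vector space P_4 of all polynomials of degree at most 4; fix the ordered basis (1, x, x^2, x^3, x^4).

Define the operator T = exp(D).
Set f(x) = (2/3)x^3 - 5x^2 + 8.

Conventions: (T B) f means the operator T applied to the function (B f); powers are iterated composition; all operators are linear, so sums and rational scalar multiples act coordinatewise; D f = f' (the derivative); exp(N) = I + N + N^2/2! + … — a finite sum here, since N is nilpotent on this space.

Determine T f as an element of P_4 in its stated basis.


order-1 term: 2x^2 - 10x
order-2 term: 2x - 5
order-3 term: 2/3
the series for exp(D) f terminates at order 3
exp(D) f = (2/3)x^3 - 3x^2 - 8x + 11/3

the result is g(x) = (2/3)x^3 - 3x^2 - 8x + 11/3


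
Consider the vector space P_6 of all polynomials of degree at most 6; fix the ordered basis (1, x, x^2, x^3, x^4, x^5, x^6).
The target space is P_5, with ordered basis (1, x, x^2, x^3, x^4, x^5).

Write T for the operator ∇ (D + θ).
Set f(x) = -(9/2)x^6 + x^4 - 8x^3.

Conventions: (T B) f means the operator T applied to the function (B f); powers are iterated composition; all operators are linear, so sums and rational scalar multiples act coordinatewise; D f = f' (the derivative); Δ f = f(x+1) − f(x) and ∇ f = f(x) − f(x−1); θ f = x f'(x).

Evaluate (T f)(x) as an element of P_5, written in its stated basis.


the result is g(x) = -162x^5 + 270x^4 - 254x^3 + 51x^2 + x

D f = -27x^5 + 4x^3 - 24x^2
θ f = -27x^6 + 4x^4 - 24x^3
(D + θ) f = -27x^6 - 27x^5 + 4x^4 - 20x^3 - 24x^2
∇ (D + θ) f = -162x^5 + 270x^4 - 254x^3 + 51x^2 + x


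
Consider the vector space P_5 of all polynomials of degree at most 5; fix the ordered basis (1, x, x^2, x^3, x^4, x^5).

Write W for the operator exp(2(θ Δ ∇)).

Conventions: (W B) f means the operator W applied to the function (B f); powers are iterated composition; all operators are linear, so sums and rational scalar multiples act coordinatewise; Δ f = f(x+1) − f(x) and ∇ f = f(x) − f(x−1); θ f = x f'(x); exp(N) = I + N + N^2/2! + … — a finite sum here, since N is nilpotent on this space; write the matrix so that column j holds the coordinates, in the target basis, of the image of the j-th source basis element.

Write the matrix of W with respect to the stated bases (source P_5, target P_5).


the matrix is [[1, 0, 0, 0, 0, 0]; [0, 1, 0, 12, 0, 740]; [0, 0, 1, 0, 48, 0]; [0, 0, 0, 1, 0, 120]; [0, 0, 0, 0, 1, 0]; [0, 0, 0, 0, 0, 1]] (rows listed top to bottom)

image of 1: 1
image of x: x
image of x^2: x^2
image of x^3: x^3 + 12x
image of x^4: x^4 + 48x^2
image of x^5: x^5 + 120x^3 + 740x
each image's coordinates form column j of the matrix


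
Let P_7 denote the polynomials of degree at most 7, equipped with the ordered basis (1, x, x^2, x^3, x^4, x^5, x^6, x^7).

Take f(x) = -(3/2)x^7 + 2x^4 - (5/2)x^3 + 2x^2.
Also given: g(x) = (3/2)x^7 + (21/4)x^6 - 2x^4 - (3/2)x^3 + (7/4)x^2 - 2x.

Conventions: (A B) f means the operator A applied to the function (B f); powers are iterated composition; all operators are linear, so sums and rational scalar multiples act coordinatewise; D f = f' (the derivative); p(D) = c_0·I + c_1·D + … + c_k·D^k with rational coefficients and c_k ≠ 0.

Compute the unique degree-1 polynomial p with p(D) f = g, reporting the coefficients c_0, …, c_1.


c_0 = -1, c_1 = -1/2

D^0 f = -(3/2)x^7 + 2x^4 - (5/2)x^3 + 2x^2
D^1 f = -(21/2)x^6 + 8x^3 - (15/2)x^2 + 4x
matching coefficients of g against c_0 f + c_1 Df + … from the top degree down determines the c_i
solution: c_0 = -1, c_1 = -1/2


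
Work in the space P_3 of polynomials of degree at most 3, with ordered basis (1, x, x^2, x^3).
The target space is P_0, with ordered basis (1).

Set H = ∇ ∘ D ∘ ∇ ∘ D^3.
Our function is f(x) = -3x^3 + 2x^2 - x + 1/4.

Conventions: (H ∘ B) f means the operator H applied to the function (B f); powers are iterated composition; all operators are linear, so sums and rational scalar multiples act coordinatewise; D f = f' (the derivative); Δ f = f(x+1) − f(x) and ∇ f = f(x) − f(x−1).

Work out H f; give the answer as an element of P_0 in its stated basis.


the image equals g(x) = 0

D f = -9x^2 + 4x - 1
D D f = -18x + 4
D D D f = -18
∇ D^3 f = 0
D ∇ D^3 f = 0
∇ D ∇ D^3 f = 0


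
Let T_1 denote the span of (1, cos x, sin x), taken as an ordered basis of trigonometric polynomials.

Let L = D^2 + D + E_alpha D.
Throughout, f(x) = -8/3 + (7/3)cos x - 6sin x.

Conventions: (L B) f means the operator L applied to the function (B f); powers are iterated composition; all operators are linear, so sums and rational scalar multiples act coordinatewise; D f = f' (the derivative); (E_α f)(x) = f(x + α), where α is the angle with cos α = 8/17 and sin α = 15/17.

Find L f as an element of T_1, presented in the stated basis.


g(x) = -(674/51)cos x + (401/51)sin x

D f = -6cos x - (7/3)sin x
D D f = -(7/3)cos x + 6sin x
D f = -6cos x - (7/3)sin x
D f = -6cos x - (7/3)sin x
E_alpha D f = -(83/17)cos x + (214/51)sin x
(D^2 + D + E_alpha D) f = -(674/51)cos x + (401/51)sin x


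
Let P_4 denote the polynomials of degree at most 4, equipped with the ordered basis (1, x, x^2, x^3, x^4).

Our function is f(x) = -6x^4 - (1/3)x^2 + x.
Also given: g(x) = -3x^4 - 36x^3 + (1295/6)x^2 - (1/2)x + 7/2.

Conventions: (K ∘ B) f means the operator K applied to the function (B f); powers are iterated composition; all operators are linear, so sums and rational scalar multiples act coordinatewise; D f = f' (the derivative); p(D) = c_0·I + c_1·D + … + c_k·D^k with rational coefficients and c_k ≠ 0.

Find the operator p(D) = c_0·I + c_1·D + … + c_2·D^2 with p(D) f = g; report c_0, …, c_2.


p(D) = (1/2)·I + (3/2)·D − 3·D^2, i.e. c_0 = 1/2, c_1 = 3/2, c_2 = -3

D^0 f = -6x^4 - (1/3)x^2 + x
D^1 f = -24x^3 - (2/3)x + 1
D^2 f = -72x^2 - 2/3
matching coefficients of g against c_0 f + c_1 Df + … from the top degree down determines the c_i
solution: c_0 = 1/2, c_1 = 3/2, c_2 = -3
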